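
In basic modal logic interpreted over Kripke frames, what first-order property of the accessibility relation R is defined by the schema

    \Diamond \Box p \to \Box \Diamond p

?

This is the .2 axiom.
It corresponds to convergence: \forall x \forall y \forall z (Rxy \wedge Rxz \to \exists w (Ryw \wedge Rzw)).

Convergence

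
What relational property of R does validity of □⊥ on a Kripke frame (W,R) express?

□⊥ is valid iff no world has any successor (otherwise □⊥ fails at any world with one).

emptiness of R: ∀x ∀y ¬Rxy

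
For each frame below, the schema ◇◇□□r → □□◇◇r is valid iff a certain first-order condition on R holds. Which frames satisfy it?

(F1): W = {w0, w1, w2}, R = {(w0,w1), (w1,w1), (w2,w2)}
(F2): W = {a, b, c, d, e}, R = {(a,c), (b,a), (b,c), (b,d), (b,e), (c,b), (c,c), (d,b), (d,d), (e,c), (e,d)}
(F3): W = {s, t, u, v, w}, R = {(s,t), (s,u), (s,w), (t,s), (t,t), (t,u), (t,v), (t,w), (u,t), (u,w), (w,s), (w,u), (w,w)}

The schema corresponds to a generalized confluence (Geach) condition: ∀x ∀y ∀z ((xR²y ∧ xR²z) → ∃w (yR²w ∧ zR²w)).
(F1): condition met.
(F2): condition met.
(F3): fails — sR²s, sR²v but no w* with sR²w* and vR²w*.

(F1), (F2)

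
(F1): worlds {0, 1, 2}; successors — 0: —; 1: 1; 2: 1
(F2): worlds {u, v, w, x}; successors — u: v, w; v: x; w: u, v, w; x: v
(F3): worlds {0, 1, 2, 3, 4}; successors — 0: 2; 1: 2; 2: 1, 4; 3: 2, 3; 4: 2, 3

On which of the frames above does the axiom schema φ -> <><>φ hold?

The schema corresponds to a generalized confluence (Geach) condition: forall x exists w (x = w & x R^2 w).
(F1): fails — at 0 but no w with 0=w and 0R²w.
(F2): condition met.
(F3): fails — at 0 but no w with 0=w and 0R²w.
Valid on: (F2).

(F2)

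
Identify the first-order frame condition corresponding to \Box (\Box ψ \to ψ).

This is the T□ axiom.
It corresponds to shift-reflexivity: \forall x \forall y (Rxy \to Ryy).

Shift-reflexivity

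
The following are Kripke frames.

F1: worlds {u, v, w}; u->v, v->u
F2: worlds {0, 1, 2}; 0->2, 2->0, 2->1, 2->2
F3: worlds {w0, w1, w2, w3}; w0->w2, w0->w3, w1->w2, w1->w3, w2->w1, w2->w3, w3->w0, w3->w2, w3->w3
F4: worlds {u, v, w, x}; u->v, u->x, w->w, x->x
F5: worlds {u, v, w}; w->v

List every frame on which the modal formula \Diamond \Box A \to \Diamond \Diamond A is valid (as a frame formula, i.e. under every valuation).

F1, F3

Frame correspondent (Sahlqvist): \forall x \forall y (xRy \to \exists w (yRw \wedge x R^2 w)) — i.e. a generalized confluence (Geach) condition.
F1: ✓.
F2: fails — 2R1 but no w with 1Rw and 2R²w.
F3: ✓.
F4: fails — uRv but no t with vRt and uR²t.
F5: fails — wRv but no t with vRt and wR²t.
Valid on: F1, F3.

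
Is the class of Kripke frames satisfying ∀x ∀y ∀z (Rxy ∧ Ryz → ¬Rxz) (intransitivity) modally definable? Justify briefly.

No

If a class were modally definable it would be closed under surjective bounded morphisms (Goldblatt–Thomason).
The 3-cycle (worlds 0,1,2 with 0→1→2→0) is intransitive. Mapping every world to a single reflexive point • is a surjective bounded morphism; the reflexive point is not intransitive (R••∧R•• but R••).
Hence intransitivity is not modally definable.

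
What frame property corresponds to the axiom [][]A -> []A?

Density

Suppose □□A→□A is valid. Take Rxy and set V(A)={w : xR²w}. Then □□A at x, so □A at x, so A at y, i.e. ∃z(Rxz∧Rzy).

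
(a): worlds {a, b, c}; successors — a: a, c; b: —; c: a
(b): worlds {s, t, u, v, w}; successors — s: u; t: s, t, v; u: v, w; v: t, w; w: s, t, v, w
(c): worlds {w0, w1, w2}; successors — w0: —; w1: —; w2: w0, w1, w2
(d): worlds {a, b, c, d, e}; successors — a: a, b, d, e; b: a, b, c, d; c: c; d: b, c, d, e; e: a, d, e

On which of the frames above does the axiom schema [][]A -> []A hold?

The schema corresponds to density: forall x forall y (Rxy -> exists z (Rxz & Rzy)).
(a): condition met.
(b): fails — Rsu but no z with Rsz and Rzu.
(c): condition met.
(d): condition met.

(a), (c), (d)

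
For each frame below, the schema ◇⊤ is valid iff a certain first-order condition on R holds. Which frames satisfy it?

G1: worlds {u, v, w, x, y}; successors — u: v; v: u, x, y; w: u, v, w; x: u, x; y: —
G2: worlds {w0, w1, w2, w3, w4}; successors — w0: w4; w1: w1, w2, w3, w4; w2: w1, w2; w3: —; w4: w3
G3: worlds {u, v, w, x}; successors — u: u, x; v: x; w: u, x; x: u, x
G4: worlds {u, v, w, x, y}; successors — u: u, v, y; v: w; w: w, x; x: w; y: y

Frame correspondent (Sahlqvist): ∀x ∃y Rxy — i.e. seriality.
G1: fails — world y has no successor.
G2: fails — world w3 has no successor.
G3: holds.
G4: holds.
Valid on: G3, G4.

G3, G4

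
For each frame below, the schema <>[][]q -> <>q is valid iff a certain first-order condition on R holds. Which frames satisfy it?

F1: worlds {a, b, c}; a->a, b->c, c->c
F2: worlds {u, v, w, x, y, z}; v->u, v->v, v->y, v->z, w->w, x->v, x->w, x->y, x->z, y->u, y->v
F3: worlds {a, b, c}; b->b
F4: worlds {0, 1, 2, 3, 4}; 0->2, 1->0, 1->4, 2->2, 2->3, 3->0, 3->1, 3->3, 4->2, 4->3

This is the axiom for a generalized confluence (Geach) condition; its first-order frame correspondent is forall x forall y (xRy -> exists w (y R^2 w & xRw)).
F1: satisfies the condition.
F2: fails — vRu but no t with uR²t and vRt.
F3: satisfies the condition.
F4: fails — 1R0 but no w with 0R²w and 1Rw.

F1, F3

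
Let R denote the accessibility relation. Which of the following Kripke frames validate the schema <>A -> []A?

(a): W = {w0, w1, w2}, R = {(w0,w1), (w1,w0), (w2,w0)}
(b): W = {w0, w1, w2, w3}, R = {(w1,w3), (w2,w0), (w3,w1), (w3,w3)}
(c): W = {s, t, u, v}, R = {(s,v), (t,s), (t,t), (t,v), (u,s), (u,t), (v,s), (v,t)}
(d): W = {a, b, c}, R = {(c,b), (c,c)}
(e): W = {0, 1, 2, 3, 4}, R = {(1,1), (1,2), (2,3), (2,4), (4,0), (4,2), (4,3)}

Frame correspondent (Sahlqvist): forall x forall y forall z (Rxy & Rxz -> y = z) — i.e. partial functionality.
(a): satisfies the condition.
(b): fails — w3 sees both w1 and w3.
(c): fails — t sees both s and t.
(d): fails — c sees both b and c.
(e): fails — 1 sees both 1 and 2.

(a)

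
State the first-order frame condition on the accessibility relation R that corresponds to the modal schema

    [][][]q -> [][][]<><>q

forall x forall z (x R^3 z -> exists w (x R^3 w & z R^2 w))

This is a Sahlqvist (Geach-type) schema ◇^0□^3q → □^3◇^2q.
Minimal-valuation argument: fix x; take any y with xR^0y and any z with xR^3z. Set V(q) to the set of worlds R-reachable from y in exactly 3 steps. Then □^3q holds at y, so the antecedent holds at x; validity forces ◇^2q at z, giving a w with zR^2w and yR^3w.
First-order correspondent: forall x forall z (x R^3 z -> exists w (x R^3 w & z R^2 w)).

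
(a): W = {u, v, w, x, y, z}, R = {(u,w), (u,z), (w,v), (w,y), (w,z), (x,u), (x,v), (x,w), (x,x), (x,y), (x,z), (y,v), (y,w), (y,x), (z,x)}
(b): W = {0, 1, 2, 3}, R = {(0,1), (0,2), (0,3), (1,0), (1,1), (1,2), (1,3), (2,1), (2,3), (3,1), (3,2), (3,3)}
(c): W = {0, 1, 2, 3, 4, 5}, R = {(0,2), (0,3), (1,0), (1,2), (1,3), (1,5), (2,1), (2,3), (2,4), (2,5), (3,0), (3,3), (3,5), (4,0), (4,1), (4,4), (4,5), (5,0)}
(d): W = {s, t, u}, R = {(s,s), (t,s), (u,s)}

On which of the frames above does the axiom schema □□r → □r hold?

This is the axiom for density; its first-order frame correspondent is ∀x ∀y (Rxy → ∃z (Rxz ∧ Rzy)).
(a): fails — Ruw but no t with Rut and Rtw.
(b): satisfies the condition.
(c): fails — R02 but no z with R0z and Rz2.
(d): satisfies the condition.
Valid on: (b), (d).

(b), (d)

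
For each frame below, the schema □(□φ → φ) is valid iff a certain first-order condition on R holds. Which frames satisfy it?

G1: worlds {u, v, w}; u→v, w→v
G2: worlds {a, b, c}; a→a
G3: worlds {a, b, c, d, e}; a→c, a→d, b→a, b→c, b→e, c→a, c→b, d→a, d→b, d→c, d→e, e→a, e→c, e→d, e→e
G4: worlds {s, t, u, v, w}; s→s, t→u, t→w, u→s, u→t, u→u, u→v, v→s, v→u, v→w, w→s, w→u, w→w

The schema corresponds to shift-reflexivity: ∀x ∀y (Rxy → Ryy).
G1: fails — Ruv but not Rvv.
G2: holds.
G3: fails — Rbc but not Rcc.
G4: fails — Ruv but not Rvv.
Valid on: G2.

G2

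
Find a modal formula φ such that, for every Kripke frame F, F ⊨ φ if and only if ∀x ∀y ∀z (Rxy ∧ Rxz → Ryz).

◇ψ → □◇ψ

A defining formula is ◇ψ → □◇ψ (the 5 axiom).
Suppose ◇ψ→□◇ψ is valid. Take Rxy, Rxz and set V(ψ)={y}. Then ◇ψ at x, so □◇ψ at x, so ◇ψ at z, so some w with Rzw has ψ; w=y, i.e. Rzy. By symmetry of the argument, Ryz.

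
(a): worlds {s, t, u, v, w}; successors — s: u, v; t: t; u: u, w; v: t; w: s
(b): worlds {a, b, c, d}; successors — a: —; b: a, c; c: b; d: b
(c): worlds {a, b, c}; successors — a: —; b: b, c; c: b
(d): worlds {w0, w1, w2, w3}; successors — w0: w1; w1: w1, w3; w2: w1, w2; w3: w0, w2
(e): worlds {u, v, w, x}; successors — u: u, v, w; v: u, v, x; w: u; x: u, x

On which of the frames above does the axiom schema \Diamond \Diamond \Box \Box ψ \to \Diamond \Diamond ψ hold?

Frame correspondent (Sahlqvist): \forall x \forall y (x R^2 y \to \exists w (y R^2 w \wedge x R^2 w)) — i.e. a generalized confluence (Geach) condition.
(a): fails — wR²v but no w* with vR²w* and wR²w*.
(b): fails — cR²a but no w with aR²w and cR²w.
(c): ✓.
(d): ✓.
(e): ✓.

(c), (d), (e)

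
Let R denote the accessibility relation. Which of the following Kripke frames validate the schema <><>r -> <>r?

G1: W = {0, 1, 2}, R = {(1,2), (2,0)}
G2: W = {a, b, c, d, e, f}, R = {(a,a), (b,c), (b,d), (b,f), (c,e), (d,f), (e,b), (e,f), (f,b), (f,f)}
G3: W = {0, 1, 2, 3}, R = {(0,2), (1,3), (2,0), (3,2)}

This is the axiom for transitivity; its first-order frame correspondent is forall x forall y forall z (Rxy & Ryz -> Rxz).
G1: fails — R12 and R20 but not R10.
G2: fails — Rbc and Rce but not Rbe.
G3: fails — R13 and R32 but not R12.
Valid on no frame.

none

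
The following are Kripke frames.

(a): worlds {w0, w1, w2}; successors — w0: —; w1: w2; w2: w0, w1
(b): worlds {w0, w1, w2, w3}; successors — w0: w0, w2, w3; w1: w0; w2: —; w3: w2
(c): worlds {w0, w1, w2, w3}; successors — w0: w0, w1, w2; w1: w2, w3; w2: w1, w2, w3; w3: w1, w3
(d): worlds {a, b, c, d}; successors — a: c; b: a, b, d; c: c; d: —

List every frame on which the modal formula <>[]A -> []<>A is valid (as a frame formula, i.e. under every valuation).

The schema corresponds to convergence: forall x forall y forall z (Rxy & Rxz -> exists w (Ryw & Rzw)).
(a): fails — Rw2w0 and Rw2w0 but w0 and w0 have no common successor.
(b): fails — Rw0w2 and Rw0w2 but w2 and w2 have no common successor.
(c): holds.
(d): fails — Rbb and Rba but b and a have no common successor.
Valid on: (c).

(c)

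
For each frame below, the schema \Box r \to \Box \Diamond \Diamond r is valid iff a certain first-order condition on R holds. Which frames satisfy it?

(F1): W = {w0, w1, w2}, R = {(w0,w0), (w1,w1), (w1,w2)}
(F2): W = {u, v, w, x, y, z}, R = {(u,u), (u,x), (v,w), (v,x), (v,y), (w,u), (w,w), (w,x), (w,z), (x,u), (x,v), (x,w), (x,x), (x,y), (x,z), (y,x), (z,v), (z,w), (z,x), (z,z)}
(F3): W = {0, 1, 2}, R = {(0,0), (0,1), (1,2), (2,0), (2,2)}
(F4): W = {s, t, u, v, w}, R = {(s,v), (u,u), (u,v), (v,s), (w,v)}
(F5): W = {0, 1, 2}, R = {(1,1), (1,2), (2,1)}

This is the axiom for a generalized confluence (Geach) condition; its first-order frame correspondent is \forall x \forall z (xRz \to \exists w (xRw \wedge z R^2 w)).
(F1): fails — w1Rw2 but no w with w1Rw and w2R²w.
(F2): satisfies the condition.
(F3): satisfies the condition.
(F4): satisfies the condition.
(F5): satisfies the condition.

(F2), (F3), (F4), (F5)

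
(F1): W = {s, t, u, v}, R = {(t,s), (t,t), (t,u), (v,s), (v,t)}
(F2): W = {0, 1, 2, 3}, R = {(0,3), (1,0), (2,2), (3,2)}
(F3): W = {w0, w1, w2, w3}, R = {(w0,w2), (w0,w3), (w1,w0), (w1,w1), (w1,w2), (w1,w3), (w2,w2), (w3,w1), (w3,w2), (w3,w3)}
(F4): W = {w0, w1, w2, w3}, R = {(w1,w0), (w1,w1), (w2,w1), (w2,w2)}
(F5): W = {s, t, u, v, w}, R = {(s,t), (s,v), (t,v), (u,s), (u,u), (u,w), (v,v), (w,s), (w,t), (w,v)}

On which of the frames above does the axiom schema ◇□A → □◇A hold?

(F2), (F3)

The schema corresponds to convergence: ∀x ∀y ∀z (Rxy ∧ Rxz → ∃w (Ryw ∧ Rzw)).
(F1): fails — Rts and Rts but s and s have no common successor.
(F2): satisfies the condition.
(F3): satisfies the condition.
(F4): fails — Rw1w1 and Rw1w0 but w1 and w0 have no common successor.
(F5): fails — Ruu and Rus but u and s have no common successor.
Valid on: (F2), (F3).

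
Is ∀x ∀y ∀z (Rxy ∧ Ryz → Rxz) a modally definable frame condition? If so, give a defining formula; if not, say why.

Yes: it is transitivity, defined by the 4 schema □p → □□p.

Yes, by □p → □□p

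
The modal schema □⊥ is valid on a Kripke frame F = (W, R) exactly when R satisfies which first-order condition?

□⊥ is valid iff no world has any successor (otherwise □⊥ fails at any world with one).
Conversely, any frame satisfying ∀x ∀y ¬Rxy validates the schema.
Frame condition: ∀x ∀y ¬Rxy.

emptiness of R: ∀x ∀y ¬Rxy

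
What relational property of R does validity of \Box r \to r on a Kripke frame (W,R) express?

Reflexivity

Suppose □r→r is valid. At any x set V(r)={w : Rxw}. Then □r holds at x, so r holds at x, i.e. Rxx.
The converse is a direct semantic check.
Frame condition: \forall x Rxx.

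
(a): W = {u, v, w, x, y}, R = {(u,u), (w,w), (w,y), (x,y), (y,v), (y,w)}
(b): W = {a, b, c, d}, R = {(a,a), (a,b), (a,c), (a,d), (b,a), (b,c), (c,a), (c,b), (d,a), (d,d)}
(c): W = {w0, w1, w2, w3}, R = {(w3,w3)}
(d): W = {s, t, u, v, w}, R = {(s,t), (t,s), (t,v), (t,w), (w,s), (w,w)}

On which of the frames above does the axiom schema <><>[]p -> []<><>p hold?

(b), (c)

The schema corresponds to a generalized confluence (Geach) condition: forall x forall y forall z ((x R^2 y & xRz) -> exists w (yRw & z R^2 w)).
(a): fails — wR²v, wRw but no t with vRt and wR²t.
(b): condition met.
(c): condition met.
(d): fails — sR²v, sRt but no w* with vRw* and tR²w*.
Valid on: (b), (c).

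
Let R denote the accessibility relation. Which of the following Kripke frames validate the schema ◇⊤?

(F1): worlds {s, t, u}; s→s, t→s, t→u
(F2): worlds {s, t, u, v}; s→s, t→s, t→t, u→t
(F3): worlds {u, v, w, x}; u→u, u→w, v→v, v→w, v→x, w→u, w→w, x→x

(F3)

Frame correspondent (Sahlqvist): ∀x ∃y Rxy — i.e. seriality.
(F1): fails — world u has no successor.
(F2): fails — world v has no successor.
(F3): ✓.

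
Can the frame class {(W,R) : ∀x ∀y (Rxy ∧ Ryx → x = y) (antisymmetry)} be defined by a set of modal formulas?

No

Any modally definable frame class is closed under surjective bounded morphisms.
The 8-cycle (worlds a,b,c,d,e,f,g,h with a→b→c→d→e→f→g→h→a) is antisymmetric. Sending even-indexed worlds to s and odd-indexed worlds to t is a surjective bounded morphism onto the two-world frame with s↔t, which is not antisymmetric.
Hence antisymmetry is not modally definable.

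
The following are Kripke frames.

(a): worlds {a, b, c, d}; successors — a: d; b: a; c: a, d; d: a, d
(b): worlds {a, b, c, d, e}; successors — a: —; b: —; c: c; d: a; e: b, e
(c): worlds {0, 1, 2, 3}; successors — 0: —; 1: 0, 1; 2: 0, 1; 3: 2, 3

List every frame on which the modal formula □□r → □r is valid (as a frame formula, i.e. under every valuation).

This is the axiom for density; its first-order frame correspondent is ∀x ∀y (Rxy → ∃z (Rxz ∧ Rzy)).
(a): fails — Rba but no z with Rbz and Rza.
(b): fails — Rda but no z with Rdz and Rza.
(c): satisfies the condition.

(c)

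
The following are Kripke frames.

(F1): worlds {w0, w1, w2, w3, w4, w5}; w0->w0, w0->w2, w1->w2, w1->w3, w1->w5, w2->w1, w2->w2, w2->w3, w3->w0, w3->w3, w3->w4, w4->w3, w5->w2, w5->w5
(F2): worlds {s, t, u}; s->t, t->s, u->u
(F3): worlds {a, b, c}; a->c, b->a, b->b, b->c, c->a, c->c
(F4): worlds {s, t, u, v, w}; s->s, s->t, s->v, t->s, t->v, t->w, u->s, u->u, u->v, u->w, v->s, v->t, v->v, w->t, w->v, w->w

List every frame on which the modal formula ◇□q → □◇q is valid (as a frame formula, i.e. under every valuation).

Frame correspondent (Sahlqvist): ∀x ∀y ∀z (Rxy ∧ Rxz → ∃w (Ryw ∧ Rzw)) — i.e. convergence.
(F1): fails — Rw1w5 and Rw1w3 but w5 and w3 have no common successor.
(F2): ✓.
(F3): ✓.
(F4): ✓.
Valid on: (F2), (F3), (F4).

(F2), (F3), (F4)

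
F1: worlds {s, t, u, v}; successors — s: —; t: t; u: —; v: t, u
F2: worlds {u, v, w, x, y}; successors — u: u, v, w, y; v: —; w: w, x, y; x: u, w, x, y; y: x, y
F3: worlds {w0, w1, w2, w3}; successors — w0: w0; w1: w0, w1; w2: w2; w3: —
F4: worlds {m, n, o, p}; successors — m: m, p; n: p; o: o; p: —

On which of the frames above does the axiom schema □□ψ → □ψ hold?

Frame correspondent (Sahlqvist): ∀x ∀y (Rxy → ∃z (Rxz ∧ Rzy)) — i.e. density.
F1: fails — Rvu but no z with Rvz and Rzu.
F2: holds.
F3: holds.
F4: fails — Rnp but no z with Rnz and Rzp.
Valid on: F2, F3.

F2, F3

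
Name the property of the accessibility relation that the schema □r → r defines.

Reflexivity

Suppose □r→r is valid. At any x set V(r)={w : Rxw}. Then □r holds at x, so r holds at x, i.e. Rxx.
Conversely, on a frame with reflexivity the schema holds at every world under every valuation.
So the correspondent is reflexivity.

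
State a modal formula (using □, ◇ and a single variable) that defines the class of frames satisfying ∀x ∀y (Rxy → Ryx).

r → □◇r

This is symmetry; the standard corresponding axiom is B: r → □◇r.
Suppose r→□◇r is valid. Take Rxy and set V(r)={x}. Then r at x, so □◇r at x, so ◇r at y, so some z with Ryz has r; z=x, i.e. Ryx.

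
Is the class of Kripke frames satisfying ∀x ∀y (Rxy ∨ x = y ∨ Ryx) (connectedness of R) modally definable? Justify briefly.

Not modally definable

Modal frame validity is preserved under disjoint unions.
Take 4 disjoint single-world reflexive frames: each is trivially connected, but their disjoint union has 4 worlds with no edge between distinct components, so it is not connected.
Hence connectedness of R is not modally definable.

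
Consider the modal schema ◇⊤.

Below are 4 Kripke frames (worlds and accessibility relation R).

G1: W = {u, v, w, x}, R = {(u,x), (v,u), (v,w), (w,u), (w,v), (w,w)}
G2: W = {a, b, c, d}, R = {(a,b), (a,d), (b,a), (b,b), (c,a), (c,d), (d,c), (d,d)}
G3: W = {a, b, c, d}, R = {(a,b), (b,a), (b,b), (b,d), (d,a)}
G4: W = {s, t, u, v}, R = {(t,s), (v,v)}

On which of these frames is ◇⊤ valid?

Frame correspondent (Sahlqvist): ∀x ∃y Rxy — i.e. seriality.
G1: fails — world x has no successor.
G2: holds.
G3: fails — world c has no successor.
G4: fails — world s has no successor.

G2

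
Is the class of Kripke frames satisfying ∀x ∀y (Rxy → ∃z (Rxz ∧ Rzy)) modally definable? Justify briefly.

Yes, by □□q → □q

This is a Sahlqvist condition; the C4 axiom □□q → □q defines it.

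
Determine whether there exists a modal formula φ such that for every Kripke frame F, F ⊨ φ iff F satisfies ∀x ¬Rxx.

Modal frame validity is preserved under surjective bounded morphisms.
The 5-cycle (worlds s,t,u,v,w with s→t→u→v→w→s) is irreflexive, and the map sending every world to a single reflexive point • is a surjective bounded morphism (forth: every edge maps to (•,•); back: every world has a successor). So any modal formula valid on the 5-cycle is also valid on the reflexive point, which is not irreflexive.
So no modal formula (or set of formulas) defines exactly the irreflexive frames.

Not definable by any modal formula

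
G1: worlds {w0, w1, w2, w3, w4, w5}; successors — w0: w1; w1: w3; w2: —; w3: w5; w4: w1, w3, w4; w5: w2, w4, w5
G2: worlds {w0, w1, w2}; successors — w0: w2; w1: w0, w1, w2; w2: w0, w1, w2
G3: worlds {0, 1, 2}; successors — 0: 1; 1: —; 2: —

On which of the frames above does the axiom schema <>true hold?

This is the axiom for seriality; its first-order frame correspondent is forall x exists y Rxy.
G1: fails — world w2 has no successor.
G2: holds.
G3: fails — world 1 has no successor.
Valid on: G2.

G2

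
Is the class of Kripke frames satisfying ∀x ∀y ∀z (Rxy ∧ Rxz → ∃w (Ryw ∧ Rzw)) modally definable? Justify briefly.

This is a Sahlqvist condition; the .2 axiom ◇□r → □◇r defines it.

Yes — defined by ◇□r → □◇r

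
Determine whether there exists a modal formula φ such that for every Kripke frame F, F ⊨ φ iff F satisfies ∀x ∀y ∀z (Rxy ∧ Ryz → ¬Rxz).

If a class were modally definable it would be closed under surjective bounded morphisms (Goldblatt–Thomason).
The 3-cycle (worlds w0,w1,w2 with w0→w1→w2→w0) is intransitive. Mapping every world to a single reflexive point • is a surjective bounded morphism; the reflexive point is not intransitive (R••∧R•• but R••).
So the class is not modally definable.

Not modally definable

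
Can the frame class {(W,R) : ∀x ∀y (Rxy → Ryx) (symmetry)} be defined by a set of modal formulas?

Yes: it is symmetry, defined by the B schema p → □◇p.
Suppose p→□◇p is valid. Take Rxy and set V(p)={x}. Then p at x, so □◇p at x, so ◇p at y, so some z with Ryz has p; z=x, i.e. Ryx.

Yes, by p → □◇p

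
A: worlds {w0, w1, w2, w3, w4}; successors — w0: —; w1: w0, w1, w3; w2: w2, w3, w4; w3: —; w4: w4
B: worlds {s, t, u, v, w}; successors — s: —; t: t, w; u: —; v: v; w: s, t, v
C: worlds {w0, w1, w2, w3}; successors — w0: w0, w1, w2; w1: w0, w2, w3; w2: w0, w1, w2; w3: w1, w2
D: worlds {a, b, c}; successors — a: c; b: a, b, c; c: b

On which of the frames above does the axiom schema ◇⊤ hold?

Frame correspondent (Sahlqvist): ∀x ∃y Rxy — i.e. seriality.
A: fails — world w0 has no successor.
B: fails — world s has no successor.
C: ✓.
D: ✓.
Valid on: C, D.

C, D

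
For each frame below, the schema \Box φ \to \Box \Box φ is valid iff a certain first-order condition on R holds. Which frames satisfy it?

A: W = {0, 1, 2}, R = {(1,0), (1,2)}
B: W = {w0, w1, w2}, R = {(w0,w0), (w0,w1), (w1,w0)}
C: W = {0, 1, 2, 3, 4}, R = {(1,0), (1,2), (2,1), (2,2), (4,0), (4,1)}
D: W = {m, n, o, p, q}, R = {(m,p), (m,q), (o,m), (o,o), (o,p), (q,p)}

A

This is the axiom for transitivity; its first-order frame correspondent is \forall x \forall y \forall z (Rxy \wedge Ryz \to Rxz).
A: ✓.
B: fails — Rw1w0 and Rw0w1 but not Rw1w1.
C: fails — R12 and R21 but not R11.
D: fails — Rom and Rmq but not Roq.
Valid on: A.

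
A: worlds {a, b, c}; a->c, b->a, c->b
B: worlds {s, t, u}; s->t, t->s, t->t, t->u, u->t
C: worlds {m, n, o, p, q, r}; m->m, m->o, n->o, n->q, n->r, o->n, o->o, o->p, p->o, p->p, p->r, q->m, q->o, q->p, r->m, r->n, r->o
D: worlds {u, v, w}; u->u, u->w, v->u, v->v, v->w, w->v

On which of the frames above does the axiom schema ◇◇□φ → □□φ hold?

none

Frame correspondent (Sahlqvist): ∀x ∀y ∀z ((xR²y ∧ xR²z) → ∃w (yRw ∧ z = w)) — i.e. a generalized confluence (Geach) condition.
A: fails — aR²b, aR²b but no w with bRw and b=w.
B: fails — sR²s, sR²s but no w with sRw and s=w.
C: fails — mR²m, mR²n but no w with mRw and n=w.
D: fails — uR²u, uR²v but no t with uRt and v=t.
Valid on no frame.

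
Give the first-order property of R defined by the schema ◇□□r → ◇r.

∀x ∀y (xRy → ∃w (yR²w ∧ xRw))

This is a Sahlqvist (Geach-type) schema ◇^1□^2r → □^0◇^1r.
Minimal-valuation argument: fix x; take any y with xR^1y and any z with xR^0z. Set V(r) to the set of worlds R-reachable from y in exactly 2 steps. Then □^2r holds at y, so the antecedent holds at x; validity forces ◇^1r at z, giving a w with zR^1w and yR^2w.
First-order correspondent: ∀x ∀y (xRy → ∃w (yR²w ∧ xRw)).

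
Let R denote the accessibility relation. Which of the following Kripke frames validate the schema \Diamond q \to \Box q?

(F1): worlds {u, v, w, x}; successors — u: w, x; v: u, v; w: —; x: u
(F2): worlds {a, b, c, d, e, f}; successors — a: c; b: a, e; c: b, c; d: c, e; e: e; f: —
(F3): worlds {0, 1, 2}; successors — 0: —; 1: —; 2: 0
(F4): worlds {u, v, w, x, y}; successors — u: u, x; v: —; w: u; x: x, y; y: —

(F3)

This is the axiom for partial functionality; its first-order frame correspondent is \forall x \forall y \forall z (Rxy \wedge Rxz \to y = z).
(F1): fails — u sees both w and x.
(F2): fails — b sees both a and e.
(F3): holds.
(F4): fails — u sees both u and x.
Valid on: (F3).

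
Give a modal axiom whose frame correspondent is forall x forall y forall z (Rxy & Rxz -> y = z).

◇r → □r

This is partial functionality; the standard corresponding axiom is CD: ◇r → □r.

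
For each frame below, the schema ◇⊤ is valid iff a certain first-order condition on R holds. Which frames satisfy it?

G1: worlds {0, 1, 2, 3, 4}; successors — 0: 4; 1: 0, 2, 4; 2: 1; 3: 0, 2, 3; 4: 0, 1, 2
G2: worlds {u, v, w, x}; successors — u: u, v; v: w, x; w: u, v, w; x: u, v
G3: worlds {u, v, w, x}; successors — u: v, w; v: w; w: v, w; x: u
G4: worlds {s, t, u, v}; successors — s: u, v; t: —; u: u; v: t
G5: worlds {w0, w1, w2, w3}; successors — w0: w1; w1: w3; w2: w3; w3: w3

The schema corresponds to seriality: ∀x ∃y Rxy.
G1: ✓.
G2: ✓.
G3: ✓.
G4: fails — world t has no successor.
G5: ✓.
Valid on: G1, G2, G3, G5.

G1, G2, G3, G5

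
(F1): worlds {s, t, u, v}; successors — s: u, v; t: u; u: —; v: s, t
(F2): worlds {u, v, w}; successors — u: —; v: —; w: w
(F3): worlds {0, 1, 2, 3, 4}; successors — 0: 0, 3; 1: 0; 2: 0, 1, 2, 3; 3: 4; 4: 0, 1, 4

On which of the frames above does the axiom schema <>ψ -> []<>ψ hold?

(F2)

The schema corresponds to the Euclidean property: forall x forall y forall z (Rxy & Rxz -> Ryz).
(F1): fails — Rsv and Rsv but not Rvv.
(F2): condition met.
(F3): fails — R03 and R00 but not R30.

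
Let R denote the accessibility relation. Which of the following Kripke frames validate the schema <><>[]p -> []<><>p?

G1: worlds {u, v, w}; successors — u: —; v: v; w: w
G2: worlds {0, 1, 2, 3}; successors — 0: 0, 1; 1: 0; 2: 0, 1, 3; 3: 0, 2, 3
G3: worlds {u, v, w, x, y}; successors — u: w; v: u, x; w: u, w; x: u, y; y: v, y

The schema corresponds to a generalized confluence (Geach) condition: forall x forall y forall z ((x R^2 y & xRz) -> exists w (yRw & z R^2 w)).
G1: condition met.
G2: condition met.
G3: fails — vR²y, vRu but no t with yRt and uR²t.
Valid on: G1, G2.

G1, G2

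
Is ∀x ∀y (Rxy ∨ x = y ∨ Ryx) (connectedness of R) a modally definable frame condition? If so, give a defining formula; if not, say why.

Any modally definable frame class is closed under disjoint unions.
Take 4 disjoint single-world reflexive frames: each is trivially connected, but their disjoint union has 4 worlds with no edge between distinct components, so it is not connected.
Hence connectedness of R is not modally definable.

Not modally definable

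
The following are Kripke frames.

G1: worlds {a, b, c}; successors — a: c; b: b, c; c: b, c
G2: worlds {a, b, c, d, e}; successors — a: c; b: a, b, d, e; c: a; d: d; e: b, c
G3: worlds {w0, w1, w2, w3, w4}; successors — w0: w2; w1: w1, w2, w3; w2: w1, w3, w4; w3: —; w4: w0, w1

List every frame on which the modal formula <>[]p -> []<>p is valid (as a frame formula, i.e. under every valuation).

The schema corresponds to convergence: forall x forall y forall z (Rxy & Rxz -> exists w (Ryw & Rzw)).
G1: condition met.
G2: fails — Rbb and Rba but b and a have no common successor.
G3: fails — Rw1w2 and Rw1w3 but w2 and w3 have no common successor.

G1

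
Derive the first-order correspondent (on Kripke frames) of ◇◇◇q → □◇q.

∀x ∀y ∀z ((xR³y ∧ xRz) → ∃w (y = w ∧ zRw))

This is a Sahlqvist (Geach-type) schema ◇^3□^0q → □^1◇^1q.
Minimal-valuation argument: fix x; take any y with xR^3y and any z with xR^1z. Set V(q) to the set of worlds R-reachable from y in exactly 0 steps. Then □^0q holds at y, so the antecedent holds at x; validity forces ◇^1q at z, giving a w with zR^1w and yR^0w.
First-order correspondent: ∀x ∀y ∀z ((xR³y ∧ xRz) → ∃w (y = w ∧ zRw)).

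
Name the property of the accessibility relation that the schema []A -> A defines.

Suppose □A→A is valid. At any x set V(A)={w : Rxw}. Then □A holds at x, so A holds at x, i.e. Rxx.
The converse is a direct semantic check.
So the correspondent is reflexivity.

reflexivity: forall x Rxx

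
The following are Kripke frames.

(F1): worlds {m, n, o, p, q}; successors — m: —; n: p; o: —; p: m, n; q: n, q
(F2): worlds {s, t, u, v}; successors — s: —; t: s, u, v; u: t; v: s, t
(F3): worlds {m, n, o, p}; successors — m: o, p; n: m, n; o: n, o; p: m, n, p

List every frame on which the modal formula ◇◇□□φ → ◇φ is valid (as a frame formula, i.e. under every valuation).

The schema corresponds to a generalized confluence (Geach) condition: ∀x ∀y (xR²y → ∃w (yR²w ∧ xRw)).
(F1): fails — nR²m but no w with mR²w and nRw.
(F2): fails — tR²s but no w with sR²w and tRw.
(F3): satisfies the condition.
Valid on: (F3).

(F3)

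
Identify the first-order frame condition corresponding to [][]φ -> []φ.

Suppose □□φ→□φ is valid. Take Rxy and set V(φ)={w : xR²w}. Then □□φ at x, so □φ at x, so φ at y, i.e. ∃z(Rxz∧Rzy).

density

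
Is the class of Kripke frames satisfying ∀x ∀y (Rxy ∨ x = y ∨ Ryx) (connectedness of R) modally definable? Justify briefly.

Modal frame validity is preserved under disjoint unions.
Take 2 disjoint single-world reflexive frames: each is trivially connected, but their disjoint union has 2 worlds with no edge between distinct components, so it is not connected.
So the class is not modally definable.

No — not modally definable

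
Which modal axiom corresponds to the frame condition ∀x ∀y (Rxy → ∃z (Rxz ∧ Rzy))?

□□r → □r

A defining formula is □□r → □r (the C4 axiom).
Suppose □□r→□r is valid. Take Rxy and set V(r)={w : xR²w}. Then □□r at x, so □r at x, so r at y, i.e. ∃z(Rxz∧Rzy).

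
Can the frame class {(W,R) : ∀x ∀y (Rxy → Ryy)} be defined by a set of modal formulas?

Yes, by □(□q → q)

This is a Sahlqvist condition; the T□ axiom □(□q → q) defines it.
Suppose □(□q→q) is valid. Take Rxy and set V(q)={w : Ryw}. Then at y, □q holds; since □(□q→q) at x, □q→q at y, so q at y, i.e. Ryy.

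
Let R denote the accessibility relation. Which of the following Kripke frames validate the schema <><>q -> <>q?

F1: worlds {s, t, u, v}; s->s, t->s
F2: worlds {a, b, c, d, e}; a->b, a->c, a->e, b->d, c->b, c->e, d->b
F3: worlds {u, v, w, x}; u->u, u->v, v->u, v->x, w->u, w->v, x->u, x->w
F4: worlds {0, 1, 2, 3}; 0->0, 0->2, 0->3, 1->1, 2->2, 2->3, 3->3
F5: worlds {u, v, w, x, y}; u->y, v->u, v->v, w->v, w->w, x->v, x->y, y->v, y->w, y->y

F1, F4

Frame correspondent (Sahlqvist): forall x forall y forall z (Rxy & Ryz -> Rxz) — i.e. transitivity.
F1: condition met.
F2: fails — Rab and Rbd but not Rad.
F3: fails — Ruv and Rvx but not Rux.
F4: condition met.
F5: fails — Rvu and Ruy but not Rvy.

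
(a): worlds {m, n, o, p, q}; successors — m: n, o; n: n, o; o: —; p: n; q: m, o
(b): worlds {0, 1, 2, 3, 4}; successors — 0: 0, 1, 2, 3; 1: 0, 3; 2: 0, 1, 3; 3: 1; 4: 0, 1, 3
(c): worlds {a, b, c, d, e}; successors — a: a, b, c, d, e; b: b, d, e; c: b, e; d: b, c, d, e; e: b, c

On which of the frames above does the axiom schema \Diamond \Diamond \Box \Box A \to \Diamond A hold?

(c)

The schema corresponds to a generalized confluence (Geach) condition: \forall x \forall y (x R^2 y \to \exists w (y R^2 w \wedge xRw)).
(a): fails — mR²o but no w with oR²w and mRw.
(b): fails — 3R²3 but no w with 3R²w and 3Rw.
(c): satisfies the condition.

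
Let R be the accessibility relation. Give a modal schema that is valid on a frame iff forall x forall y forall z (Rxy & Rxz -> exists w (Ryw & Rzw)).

◇□ψ → □◇ψ

A defining formula is ◇□ψ → □◇ψ (the .2 axiom).
Suppose ◇□ψ→□◇ψ is valid. Take Rxy, Rxz and set V(ψ)={w : Ryw}. Then □ψ at y so ◇□ψ at x, so □◇ψ at x, so ◇ψ at z, giving w with Rzw and Ryw.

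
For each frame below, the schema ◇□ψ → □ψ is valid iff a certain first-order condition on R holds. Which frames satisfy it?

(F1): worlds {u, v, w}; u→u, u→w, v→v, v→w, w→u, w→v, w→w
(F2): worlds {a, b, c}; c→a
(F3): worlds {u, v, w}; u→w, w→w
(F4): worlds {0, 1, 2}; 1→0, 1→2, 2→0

(F3)

This is the axiom for the Euclidean property; its first-order frame correspondent is ∀x ∀y ∀z (Rxy ∧ Rxz → Ryz).
(F1): fails — Rwu and Rwv but not Ruv.
(F2): fails — Rca and Rca but not Raa.
(F3): ✓.
(F4): fails — R12 and R12 but not R22.
Valid on: (F3).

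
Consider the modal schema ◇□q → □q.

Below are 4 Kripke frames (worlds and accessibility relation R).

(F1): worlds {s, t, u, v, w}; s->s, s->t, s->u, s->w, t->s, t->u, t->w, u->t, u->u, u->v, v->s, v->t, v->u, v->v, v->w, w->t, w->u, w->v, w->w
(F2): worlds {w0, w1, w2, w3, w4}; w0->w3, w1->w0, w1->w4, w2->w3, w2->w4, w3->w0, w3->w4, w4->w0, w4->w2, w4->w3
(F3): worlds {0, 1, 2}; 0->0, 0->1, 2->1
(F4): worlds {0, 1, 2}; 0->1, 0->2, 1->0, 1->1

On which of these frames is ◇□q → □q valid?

none

This is the axiom for the Euclidean property; its first-order frame correspondent is ∀x ∀y ∀z (Rxy ∧ Rxz → Ryz).
(F1): fails — Rst and Rst but not Rtt.
(F2): fails — Rw0w3 and Rw0w3 but not Rw3w3.
(F3): fails — R01 and R00 but not R10.
(F4): fails — R01 and R02 but not R12.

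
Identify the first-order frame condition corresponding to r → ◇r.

This is frame-equivalent to □r → r (substitute ¬r for r and contrapose).
Suppose □r→r is valid. At any x set V(r)={w : Rxw}. Then □r holds at x, so r holds at x, i.e. Rxx.

Reflexivity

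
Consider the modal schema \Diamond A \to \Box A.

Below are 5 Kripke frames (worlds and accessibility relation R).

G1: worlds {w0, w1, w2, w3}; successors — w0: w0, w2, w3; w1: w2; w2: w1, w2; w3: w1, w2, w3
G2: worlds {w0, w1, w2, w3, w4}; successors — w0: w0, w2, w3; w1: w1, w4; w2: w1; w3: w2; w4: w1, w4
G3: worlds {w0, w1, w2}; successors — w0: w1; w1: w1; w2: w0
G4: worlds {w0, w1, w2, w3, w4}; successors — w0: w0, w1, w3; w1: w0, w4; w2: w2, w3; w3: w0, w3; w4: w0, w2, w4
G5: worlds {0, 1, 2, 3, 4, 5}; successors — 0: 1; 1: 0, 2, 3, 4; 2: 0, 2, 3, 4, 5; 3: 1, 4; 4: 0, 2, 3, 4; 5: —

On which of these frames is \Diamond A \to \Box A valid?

G3

The schema corresponds to partial functionality: \forall x \forall y \forall z (Rxy \wedge Rxz \to y = z).
G1: fails — w0 sees both w0 and w2.
G2: fails — w0 sees both w0 and w2.
G3: holds.
G4: fails — w0 sees both w0 and w1.
G5: fails — 1 sees both 0 and 2.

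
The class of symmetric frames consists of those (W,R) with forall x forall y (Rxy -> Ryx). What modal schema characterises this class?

s → □◇s

The condition is symmetry. The B schema s → □◇s defines it.
Suppose s→□◇s is valid. Take Rxy and set V(s)={x}. Then s at x, so □◇s at x, so ◇s at y, so some z with Ryz has s; z=x, i.e. Ryx.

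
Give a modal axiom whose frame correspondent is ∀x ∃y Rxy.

A defining formula is □r → ◇r (the D axiom).
Suppose □r→◇r is valid. At any x set V(r)=W. Then □r at x, so ◇r at x, so x has a successor.

□r → ◇r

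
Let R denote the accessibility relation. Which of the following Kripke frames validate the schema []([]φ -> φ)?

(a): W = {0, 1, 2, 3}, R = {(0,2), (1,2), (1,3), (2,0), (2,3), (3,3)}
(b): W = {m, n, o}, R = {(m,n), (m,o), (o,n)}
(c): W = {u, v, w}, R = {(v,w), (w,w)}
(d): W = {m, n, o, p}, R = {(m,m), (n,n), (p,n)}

Frame correspondent (Sahlqvist): forall x forall y (Rxy -> Ryy) — i.e. shift-reflexivity.
(a): fails — R02 but not R22.
(b): fails — Ron but not Rnn.
(c): holds.
(d): holds.
Valid on: (c), (d).

(c), (d)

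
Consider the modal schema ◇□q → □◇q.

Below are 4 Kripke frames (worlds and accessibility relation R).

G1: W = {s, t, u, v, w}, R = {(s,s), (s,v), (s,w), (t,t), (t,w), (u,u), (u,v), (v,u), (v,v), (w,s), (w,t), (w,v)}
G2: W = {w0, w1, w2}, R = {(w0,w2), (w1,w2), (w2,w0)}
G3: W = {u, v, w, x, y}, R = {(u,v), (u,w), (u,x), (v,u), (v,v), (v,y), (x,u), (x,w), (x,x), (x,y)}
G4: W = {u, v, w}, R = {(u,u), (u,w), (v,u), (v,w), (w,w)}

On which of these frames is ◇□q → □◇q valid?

G2, G4

This is the axiom for convergence; its first-order frame correspondent is ∀x ∀y ∀z (Rxy ∧ Rxz → ∃w (Ryw ∧ Rzw)).
G1: fails — Rwt and Rwv but t and v have no common successor.
G2: condition met.
G3: fails — Ruv and Ruw but v and w have no common successor.
G4: condition met.
Valid on: G2, G4.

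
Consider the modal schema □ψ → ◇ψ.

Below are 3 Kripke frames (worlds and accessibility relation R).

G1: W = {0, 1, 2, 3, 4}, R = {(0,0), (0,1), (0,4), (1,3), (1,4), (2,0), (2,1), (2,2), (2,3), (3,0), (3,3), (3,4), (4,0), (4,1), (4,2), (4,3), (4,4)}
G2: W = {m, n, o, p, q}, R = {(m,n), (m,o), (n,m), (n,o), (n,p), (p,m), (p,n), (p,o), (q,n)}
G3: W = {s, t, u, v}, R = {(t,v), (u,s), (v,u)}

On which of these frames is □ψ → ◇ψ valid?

G1

This is the axiom for seriality; its first-order frame correspondent is ∀x ∃y Rxy.
G1: satisfies the condition.
G2: fails — world o has no successor.
G3: fails — world s has no successor.
Valid on: G1.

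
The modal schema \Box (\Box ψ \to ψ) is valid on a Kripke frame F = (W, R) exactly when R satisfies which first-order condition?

Shift-reflexivity

Suppose □(□ψ→ψ) is valid. Take Rxy and set V(ψ)={w : Ryw}. Then at y, □ψ holds; since □(□ψ→ψ) at x, □ψ→ψ at y, so ψ at y, i.e. Ryy.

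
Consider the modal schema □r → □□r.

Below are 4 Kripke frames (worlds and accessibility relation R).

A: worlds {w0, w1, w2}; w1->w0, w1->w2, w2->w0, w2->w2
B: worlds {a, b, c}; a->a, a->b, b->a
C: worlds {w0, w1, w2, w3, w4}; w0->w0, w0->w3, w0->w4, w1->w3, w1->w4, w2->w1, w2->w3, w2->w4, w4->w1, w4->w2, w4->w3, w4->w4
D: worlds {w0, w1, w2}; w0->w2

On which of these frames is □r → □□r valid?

A, D

The schema corresponds to transitivity: ∀x ∀y ∀z (Rxy ∧ Ryz → Rxz).
A: ✓.
B: fails — Rba and Rab but not Rbb.
C: fails — Rw0w4 and Rw4w1 but not Rw0w1.
D: ✓.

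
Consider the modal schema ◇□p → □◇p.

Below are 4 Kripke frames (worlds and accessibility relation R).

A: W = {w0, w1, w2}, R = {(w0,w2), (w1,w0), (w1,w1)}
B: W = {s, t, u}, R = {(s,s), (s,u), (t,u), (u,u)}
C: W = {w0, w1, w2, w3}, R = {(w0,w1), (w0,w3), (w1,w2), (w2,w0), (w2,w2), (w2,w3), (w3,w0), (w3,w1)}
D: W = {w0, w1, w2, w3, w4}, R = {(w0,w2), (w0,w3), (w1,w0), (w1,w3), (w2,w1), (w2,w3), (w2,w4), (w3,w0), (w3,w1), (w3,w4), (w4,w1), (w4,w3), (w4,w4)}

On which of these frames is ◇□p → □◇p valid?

B

This is the axiom for convergence; its first-order frame correspondent is ∀x ∀y ∀z (Rxy ∧ Rxz → ∃w (Ryw ∧ Rzw)).
A: fails — Rw0w2 and Rw0w2 but w2 and w2 have no common successor.
B: holds.
C: fails — Rw0w1 and Rw0w3 but w1 and w3 have no common successor.
D: fails — Rw1w0 and Rw1w3 but w0 and w3 have no common successor.
Valid on: B.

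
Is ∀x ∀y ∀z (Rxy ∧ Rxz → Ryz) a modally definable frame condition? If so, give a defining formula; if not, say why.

The condition is the Euclidean property. A defining modal formula is ◇q → □◇q.
Suppose ◇q→□◇q is valid. Take Rxy, Rxz and set V(q)={y}. Then ◇q at x, so □◇q at x, so ◇q at z, so some w with Rzw has q; w=y, i.e. Rzy. By symmetry of the argument, Ryz.

Yes, by ◇q → □◇q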